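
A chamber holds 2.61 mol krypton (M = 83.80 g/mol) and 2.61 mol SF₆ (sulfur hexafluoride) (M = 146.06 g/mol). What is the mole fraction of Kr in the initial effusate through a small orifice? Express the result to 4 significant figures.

Effusion rate of each component ∝ n_i/√M_i (partial pressure × 1/√M).
Mole fraction of Kr in the effusate = (n_Kr/√M_Kr) / (n_Kr/√M_Kr + n_SF₆/√M_SF₆)
= (2.61/√83.80) / (2.61/√83.80 + 2.61/√146.06) = 0.2851/(0.2851 + 0.2160) = 0.5690.

0.5690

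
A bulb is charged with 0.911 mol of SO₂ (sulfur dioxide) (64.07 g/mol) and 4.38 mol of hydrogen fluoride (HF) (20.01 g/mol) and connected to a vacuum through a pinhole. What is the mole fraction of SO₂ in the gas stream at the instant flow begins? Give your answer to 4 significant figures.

0.1041

Each component's effusion rate ∝ (its partial pressure)·(1/√M) ∝ n_i/√M_i.
So x_SO₂ in the escaping gas = (n_SO₂/√M_SO₂) / Σ(n_i/√M_i)
= (0.911/√64.07) / (0.911/√64.07 + 4.38/√20.01) = 0.1138/(0.1138 + 0.9792) = 0.1041.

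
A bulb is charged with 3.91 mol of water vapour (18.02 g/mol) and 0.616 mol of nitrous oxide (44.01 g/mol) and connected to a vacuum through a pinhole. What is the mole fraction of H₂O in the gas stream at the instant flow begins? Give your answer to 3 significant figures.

Rate_i ∝ x_i/√M_i (Graham's law weighted by mole fraction), so the effusate composition follows n_i/√M_i.
x_H₂O(eff) = (n_H₂O/√M_H₂O) / (n_H₂O/√M_H₂O + n_N₂O/√M_N₂O)
= (3.91/√18.02) / (3.91/√18.02 + 0.616/√44.01) = 0.9211/(0.9211 + 0.09285) = 0.908.

0.908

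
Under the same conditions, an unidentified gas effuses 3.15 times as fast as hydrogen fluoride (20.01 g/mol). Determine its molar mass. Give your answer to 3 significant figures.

Using Graham's law: rate_X/rate_HF = √(M_HF/M_X).
3.15 = √(20.01/M_X)
M_X = 20.01 / 3.15² = 20.01 / 9.922 = 2.02 g/mol

2.02 g/mol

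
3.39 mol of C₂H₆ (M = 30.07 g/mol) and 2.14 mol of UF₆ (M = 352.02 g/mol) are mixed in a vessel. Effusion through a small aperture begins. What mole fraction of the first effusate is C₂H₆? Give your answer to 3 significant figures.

0.844

Each component's effusion rate ∝ (its partial pressure)·(1/√M) ∝ n_i/√M_i.
Mole fraction of C₂H₆ in the effusate = (n_C₂H₆/√M_C₂H₆) / (n_C₂H₆/√M_C₂H₆ + n_UF₆/√M_UF₆)
= (3.39/√30.07) / (3.39/√30.07 + 2.14/√352.02) = 0.6182/(0.6182 + 0.1141) = 0.844.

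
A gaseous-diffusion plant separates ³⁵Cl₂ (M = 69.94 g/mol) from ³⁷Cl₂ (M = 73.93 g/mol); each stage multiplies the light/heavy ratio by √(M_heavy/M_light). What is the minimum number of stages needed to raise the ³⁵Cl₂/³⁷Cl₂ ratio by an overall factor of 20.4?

Single-stage factor α = √(73.93/69.94), so ln α = ½ ln(1.05705) = 0.02774.
Need α^N ≥ 20.4 ⇒ N ≥ ln(20.4) / ln α = 3.016 / 0.02774 = 108.71.
So at least 109 stages are needed.

109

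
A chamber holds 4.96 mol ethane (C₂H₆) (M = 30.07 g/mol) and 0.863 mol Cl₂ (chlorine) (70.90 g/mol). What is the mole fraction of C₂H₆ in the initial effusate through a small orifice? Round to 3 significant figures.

0.898

Rate_i ∝ x_i/√M_i (Graham's law weighted by mole fraction), so the effusate composition follows n_i/√M_i.
So x_C₂H₆ in the escaping gas = (n_C₂H₆/√M_C₂H₆) / Σ(n_i/√M_i)
= (4.96/√30.07) / (4.96/√30.07 + 0.863/√70.90) = 0.9045/(0.9045 + 0.1025) = 0.898.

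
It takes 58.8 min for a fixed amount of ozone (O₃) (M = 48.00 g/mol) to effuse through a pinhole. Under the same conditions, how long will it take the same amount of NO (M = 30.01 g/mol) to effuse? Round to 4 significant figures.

46.49 min

By Graham's law, t_NO/t_O₃ = √(M_NO/M_O₃) = √(30.01/48.00) = √0.6252 = 0.7907.
So the time for NO is 58.8 × 0.7907 = 46.49 min.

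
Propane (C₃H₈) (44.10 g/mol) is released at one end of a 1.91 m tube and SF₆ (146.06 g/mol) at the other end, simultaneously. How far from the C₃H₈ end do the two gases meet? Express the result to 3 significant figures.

Distances travelled in equal time are proportional to diffusion rates, so d_C₃H₈/d_SF₆ = √(M_SF₆/M_C₃H₈) = √(146.06/44.10) = 1.820.
With d_C₃H₈ + d_SF₆ = 1.91 m, d_SF₆ = 1.91/(1 + 1.820) = 0.6773 m.
d_C₃H₈ = 1.91 − 0.6773 = 1.23 m.

1.23 m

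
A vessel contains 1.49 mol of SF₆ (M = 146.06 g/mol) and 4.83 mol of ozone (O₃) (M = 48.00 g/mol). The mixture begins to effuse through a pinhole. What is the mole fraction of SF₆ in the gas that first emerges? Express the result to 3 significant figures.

0.150

Rate_i ∝ x_i/√M_i (Graham's law weighted by mole fraction), so the effusate composition follows n_i/√M_i.
So x_SF₆ in the escaping gas = (n_SF₆/√M_SF₆) / Σ(n_i/√M_i)
= (1.49/√146.06) / (1.49/√146.06 + 4.83/√48.00) = 0.1233/(0.1233 + 0.6972) = 0.150.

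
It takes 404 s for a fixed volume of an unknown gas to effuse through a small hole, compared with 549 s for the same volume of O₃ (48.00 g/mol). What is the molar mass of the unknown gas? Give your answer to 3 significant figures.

26.0 g/mol

Graham's law gives t_X/t_O₃ = √(M_X/M_O₃).
404/549 = 0.7359 = √(M_X/48.00)
M_X = 48.00 × 0.7359² = 48.00 × 0.5415 = 26.0 g/mol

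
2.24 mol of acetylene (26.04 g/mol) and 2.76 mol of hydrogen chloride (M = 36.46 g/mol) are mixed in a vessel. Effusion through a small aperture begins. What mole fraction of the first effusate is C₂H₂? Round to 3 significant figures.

Each component's effusion rate ∝ (its partial pressure)·(1/√M) ∝ n_i/√M_i.
So x_C₂H₂ in the escaping gas = (n_C₂H₂/√M_C₂H₂) / Σ(n_i/√M_i)
= (2.24/√26.04) / (2.24/√26.04 + 2.76/√36.46) = 0.4390/(0.4390 + 0.4571) = 0.490.

0.490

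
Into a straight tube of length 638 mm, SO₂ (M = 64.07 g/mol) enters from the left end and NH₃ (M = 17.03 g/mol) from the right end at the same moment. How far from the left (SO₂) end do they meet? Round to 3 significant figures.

217 mm

In equal time, each gas travels a distance ∝ its rate ∝ 1/√M, so d_SO₂/d_NH₃ = √(M_NH₃/M_SO₂) = √(17.03/64.07) = 0.5156.
With d_SO₂ + d_NH₃ = 638 mm, d_NH₃ = 638/(1 + 0.5156) = 421.0 mm.
d_SO₂ = 638 − 421.0 = 217 mm.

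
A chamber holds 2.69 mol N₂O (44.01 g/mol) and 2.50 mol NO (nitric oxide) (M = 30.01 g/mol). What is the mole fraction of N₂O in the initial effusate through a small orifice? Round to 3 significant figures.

Effusion rate of each component ∝ n_i/√M_i (partial pressure × 1/√M).
x_N₂O(eff) = (n_N₂O/√M_N₂O) / (n_N₂O/√M_N₂O + n_NO/√M_NO)
= (2.69/√44.01) / (2.69/√44.01 + 2.50/√30.01) = 0.4055/(0.4055 + 0.4564) = 0.470.

0.470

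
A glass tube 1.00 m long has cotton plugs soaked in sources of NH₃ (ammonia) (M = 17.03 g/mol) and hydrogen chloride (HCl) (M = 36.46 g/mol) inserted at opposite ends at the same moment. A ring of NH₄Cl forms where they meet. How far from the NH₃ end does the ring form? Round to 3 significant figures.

0.594 m

In equal time, each gas travels a distance ∝ its rate ∝ 1/√M, so d_NH₃/d_HCl = √(M_HCl/M_NH₃) = √(36.46/17.03) = 1.463.
With d_NH₃ + d_HCl = 1.00 m, d_HCl = 1.00/(1 + 1.463) = 0.4060 m.
d_NH₃ = 1.00 − 0.4060 = 0.594 m.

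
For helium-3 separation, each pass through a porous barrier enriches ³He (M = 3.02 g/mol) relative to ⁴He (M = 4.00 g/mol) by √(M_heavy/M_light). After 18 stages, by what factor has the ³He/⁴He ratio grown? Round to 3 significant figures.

Overall factor = α^18 with α = √(4.00/3.02), i.e. (4.00/3.02)^(18/2).
= 1.32450^9 = 12.5.

12.5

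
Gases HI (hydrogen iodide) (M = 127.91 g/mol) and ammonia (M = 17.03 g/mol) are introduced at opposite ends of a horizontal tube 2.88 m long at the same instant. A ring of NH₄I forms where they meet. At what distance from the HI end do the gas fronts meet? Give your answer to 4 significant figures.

Graham's law gives d_HI/d_NH₃ = rate_HI/rate_NH₃ = √(M_NH₃/M_HI) = √(17.03/127.91) = 0.3649.
With d_HI + d_NH₃ = 2.88 m, d_NH₃ = 2.88/(1 + 0.3649) = 2.110 m.
d_HI = 2.88 − 2.110 = 0.7699 m.

0.7699 m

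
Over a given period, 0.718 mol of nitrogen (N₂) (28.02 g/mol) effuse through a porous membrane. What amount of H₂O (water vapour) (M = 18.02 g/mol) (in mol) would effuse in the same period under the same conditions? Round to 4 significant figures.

By Graham's law, rate_H₂O/rate_N₂ = √(M_N₂/M_H₂O) = √(28.02/18.02) = √1.555 = 1.247.
So the amount for H₂O is 0.718 × 1.247 = 0.8953 mol.

0.8953 mol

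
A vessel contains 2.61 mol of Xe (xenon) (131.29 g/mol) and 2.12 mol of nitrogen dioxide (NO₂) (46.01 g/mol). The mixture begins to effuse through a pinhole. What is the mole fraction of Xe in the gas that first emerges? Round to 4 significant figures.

0.4216

Effusion rate of each component ∝ n_i/√M_i (partial pressure × 1/√M).
Mole fraction of Xe in the effusate = (n_Xe/√M_Xe) / (n_Xe/√M_Xe + n_NO₂/√M_NO₂)
= (2.61/√131.29) / (2.61/√131.29 + 2.12/√46.01) = 0.2278/(0.2278 + 0.3125) = 0.4216.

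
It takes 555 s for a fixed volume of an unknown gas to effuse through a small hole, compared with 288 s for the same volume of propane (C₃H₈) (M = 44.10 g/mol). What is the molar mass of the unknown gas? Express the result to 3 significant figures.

By Graham's law, t_X/t_C₃H₈ = √(M_X/M_C₃H₈).
555/288 = 1.927 = √(M_X/44.10)
M_X = 44.10 × 1.927² = 44.10 × 3.714 = 164 g/mol

164 g/mol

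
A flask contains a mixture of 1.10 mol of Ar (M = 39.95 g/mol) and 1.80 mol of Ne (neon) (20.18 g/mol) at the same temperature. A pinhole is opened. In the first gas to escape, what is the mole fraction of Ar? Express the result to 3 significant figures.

Each component's effusion rate ∝ (its partial pressure)·(1/√M) ∝ n_i/√M_i.
Mole fraction of Ar in the effusate = (n_Ar/√M_Ar) / (n_Ar/√M_Ar + n_Ne/√M_Ne)
= (1.10/√39.95) / (1.10/√39.95 + 1.80/√20.18) = 0.1740/(0.1740 + 0.4007) = 0.303.

0.303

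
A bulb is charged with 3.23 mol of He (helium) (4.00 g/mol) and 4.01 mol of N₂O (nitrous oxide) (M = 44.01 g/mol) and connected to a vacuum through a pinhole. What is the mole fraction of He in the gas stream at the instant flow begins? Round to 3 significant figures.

Effusion rate of each component ∝ n_i/√M_i (partial pressure × 1/√M).
So x_He in the escaping gas = (n_He/√M_He) / Σ(n_i/√M_i)
= (3.23/√4.00) / (3.23/√4.00 + 4.01/√44.01) = 1.615/(1.615 + 0.6045) = 0.728.

0.728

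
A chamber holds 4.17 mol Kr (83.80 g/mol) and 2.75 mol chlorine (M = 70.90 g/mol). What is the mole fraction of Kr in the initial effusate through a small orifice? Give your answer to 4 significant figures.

The effusion rate of species i is ∝ p_i/√M_i ∝ n_i/√M_i.
So x_Kr in the escaping gas = (n_Kr/√M_Kr) / Σ(n_i/√M_i)
= (4.17/√83.80) / (4.17/√83.80 + 2.75/√70.90) = 0.4555/(0.4555 + 0.3266) = 0.5824.

0.5824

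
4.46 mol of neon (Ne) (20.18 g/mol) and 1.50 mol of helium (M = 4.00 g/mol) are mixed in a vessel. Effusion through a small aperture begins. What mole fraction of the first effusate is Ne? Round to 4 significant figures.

0.5697

Rate_i ∝ x_i/√M_i (Graham's law weighted by mole fraction), so the effusate composition follows n_i/√M_i.
x_Ne(eff) = (n_Ne/√M_Ne) / (n_Ne/√M_Ne + n_He/√M_He)
= (4.46/√20.18) / (4.46/√20.18 + 1.50/√4.00) = 0.9928/(0.9928 + 0.7500) = 0.5697.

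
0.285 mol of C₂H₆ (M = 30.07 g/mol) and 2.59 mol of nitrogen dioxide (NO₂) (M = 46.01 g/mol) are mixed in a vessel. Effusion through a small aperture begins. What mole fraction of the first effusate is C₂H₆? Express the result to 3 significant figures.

The effusion rate of species i is ∝ p_i/√M_i ∝ n_i/√M_i.
So x_C₂H₆ in the escaping gas = (n_C₂H₆/√M_C₂H₆) / Σ(n_i/√M_i)
= (0.285/√30.07) / (0.285/√30.07 + 2.59/√46.01) = 0.05197/(0.05197 + 0.3818) = 0.120.

0.120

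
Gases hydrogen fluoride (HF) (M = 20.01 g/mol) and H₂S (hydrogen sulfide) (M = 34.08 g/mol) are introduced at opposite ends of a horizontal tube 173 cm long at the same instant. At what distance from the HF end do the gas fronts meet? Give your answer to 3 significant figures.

The fronts meet when d_HF + d_H₂S = L with d_HF/d_H₂S = √(M_H₂S/M_HF) (Graham's law). Here √(M_H₂S/M_HF) = √(34.08/20.01) = 1.305.
With d_HF + d_H₂S = 173 cm, d_H₂S = 173/(1 + 1.305) = 75.05 cm.
d_HF = 173 − 75.05 = 97.9 cm.

97.9 cm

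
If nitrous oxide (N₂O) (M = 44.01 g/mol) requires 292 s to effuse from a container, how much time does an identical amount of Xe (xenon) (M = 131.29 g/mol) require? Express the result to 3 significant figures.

504 s

Since effusion rate ∝ 1/√M, t_Xe/t_N₂O = √(M_Xe/M_N₂O) = √(131.29/44.01) = √2.983 = 1.727.
So the time for Xe is 292 × 1.727 = 504 s.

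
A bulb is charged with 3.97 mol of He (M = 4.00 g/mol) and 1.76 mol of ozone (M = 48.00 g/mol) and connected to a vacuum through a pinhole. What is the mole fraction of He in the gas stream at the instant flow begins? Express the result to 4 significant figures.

The effusion rate of species i is ∝ p_i/√M_i ∝ n_i/√M_i.
x_He(eff) = (n_He/√M_He) / (n_He/√M_He + n_O₃/√M_O₃)
= (3.97/√4.00) / (3.97/√4.00 + 1.76/√48.00) = 1.985/(1.985 + 0.2540) = 0.8865.

0.8865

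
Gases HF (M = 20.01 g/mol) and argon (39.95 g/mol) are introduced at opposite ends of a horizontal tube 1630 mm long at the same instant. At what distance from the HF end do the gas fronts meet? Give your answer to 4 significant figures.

The fronts meet when d_HF + d_Ar = L with d_HF/d_Ar = √(M_Ar/M_HF) (Graham's law). Here √(M_Ar/M_HF) = √(39.95/20.01) = 1.413.
With d_HF + d_Ar = 1630 mm, d_Ar = 1630/(1 + 1.413) = 675.5 mm.
d_HF = 1630 − 675.5 = 954.5 mm.

954.5 mm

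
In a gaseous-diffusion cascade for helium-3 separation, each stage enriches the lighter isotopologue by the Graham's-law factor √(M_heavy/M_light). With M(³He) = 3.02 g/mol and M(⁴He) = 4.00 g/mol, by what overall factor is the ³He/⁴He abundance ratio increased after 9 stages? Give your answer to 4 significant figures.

The single-stage factor is √(M_heavy/M_light), so 9 stages give [√(4.00/3.02)]^9 = (4.00/3.02)^(9/2).
= 1.32450^(9/2) = 3.542.

3.542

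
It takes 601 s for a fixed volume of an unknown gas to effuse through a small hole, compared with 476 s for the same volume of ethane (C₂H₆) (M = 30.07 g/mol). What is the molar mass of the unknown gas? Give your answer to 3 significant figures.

Since effusion rate ∝ 1/√M, t_X/t_C₂H₆ = √(M_X/M_C₂H₆).
601/476 = 1.263 = √(M_X/30.07)
M_X = 30.07 × 1.263² = 30.07 × 1.594 = 47.9 g/mol

47.9 g/mol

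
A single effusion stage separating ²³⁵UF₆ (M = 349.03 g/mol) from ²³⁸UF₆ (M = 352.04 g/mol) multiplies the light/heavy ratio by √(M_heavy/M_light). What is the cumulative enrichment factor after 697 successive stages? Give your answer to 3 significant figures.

19.9

The single-stage factor is √(M_heavy/M_light), so 697 stages give [√(352.04/349.03)]^697 = (352.04/349.03)^(697/2).
= 1.00862^(697/2) = 19.9.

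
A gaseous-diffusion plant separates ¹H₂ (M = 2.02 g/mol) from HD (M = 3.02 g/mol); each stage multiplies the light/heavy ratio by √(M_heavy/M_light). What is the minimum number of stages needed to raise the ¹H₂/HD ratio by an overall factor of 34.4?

Per stage α = (3.02/2.02)^(1/2) = 1.49505^0.5, giving ln α = 0.2011.
Need α^N ≥ 34.4 ⇒ N ≥ ln(34.4) / ln α = 3.538 / 0.2011 = 17.60.
So at least 18 stages are needed.

18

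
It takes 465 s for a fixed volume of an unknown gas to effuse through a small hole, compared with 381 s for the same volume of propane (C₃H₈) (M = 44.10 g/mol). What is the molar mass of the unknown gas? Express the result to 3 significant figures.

From Graham's law, t_X/t_C₃H₈ = √(M_X/M_C₃H₈).
465/381 = 1.220 = √(M_X/44.10)
M_X = 44.10 × 1.220² = 44.10 × 1.490 = 65.7 g/mol

65.7 g/mol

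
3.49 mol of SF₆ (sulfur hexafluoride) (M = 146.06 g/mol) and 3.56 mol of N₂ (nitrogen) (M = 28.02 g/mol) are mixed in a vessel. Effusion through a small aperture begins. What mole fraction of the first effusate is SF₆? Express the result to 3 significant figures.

0.300

The effusion rate of species i is ∝ p_i/√M_i ∝ n_i/√M_i.
x_SF₆(eff) = (n_SF₆/√M_SF₆) / (n_SF₆/√M_SF₆ + n_N₂/√M_N₂)
= (3.49/√146.06) / (3.49/√146.06 + 3.56/√28.02) = 0.2888/(0.2888 + 0.6725) = 0.300.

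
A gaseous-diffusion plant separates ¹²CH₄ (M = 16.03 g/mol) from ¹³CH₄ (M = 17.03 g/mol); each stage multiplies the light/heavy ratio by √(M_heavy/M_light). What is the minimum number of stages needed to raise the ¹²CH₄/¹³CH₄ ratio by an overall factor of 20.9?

101

With α = √(17.03/16.03) per stage, ln α = ½ ln(1.06238) = 0.03026.
Need α^N ≥ 20.9 ⇒ N ≥ ln(20.9) / ln α = 3.040 / 0.03026 = 100.46.
Rounding up, N = 101 stages.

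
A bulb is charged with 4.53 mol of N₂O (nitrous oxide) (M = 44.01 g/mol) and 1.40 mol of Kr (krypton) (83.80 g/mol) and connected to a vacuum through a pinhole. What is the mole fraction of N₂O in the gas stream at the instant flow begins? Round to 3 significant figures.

Each component's effusion rate ∝ (its partial pressure)·(1/√M) ∝ n_i/√M_i.
x_N₂O(eff) = (n_N₂O/√M_N₂O) / (n_N₂O/√M_N₂O + n_Kr/√M_Kr)
= (4.53/√44.01) / (4.53/√44.01 + 1.40/√83.80) = 0.6828/(0.6828 + 0.1529) = 0.817.

0.817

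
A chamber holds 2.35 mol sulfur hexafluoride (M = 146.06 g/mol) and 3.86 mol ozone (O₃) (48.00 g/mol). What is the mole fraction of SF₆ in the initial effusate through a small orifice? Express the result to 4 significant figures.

0.2587

The effusion rate of species i is ∝ p_i/√M_i ∝ n_i/√M_i.
So x_SF₆ in the escaping gas = (n_SF₆/√M_SF₆) / Σ(n_i/√M_i)
= (2.35/√146.06) / (2.35/√146.06 + 3.86/√48.00) = 0.1944/(0.1944 + 0.5571) = 0.2587.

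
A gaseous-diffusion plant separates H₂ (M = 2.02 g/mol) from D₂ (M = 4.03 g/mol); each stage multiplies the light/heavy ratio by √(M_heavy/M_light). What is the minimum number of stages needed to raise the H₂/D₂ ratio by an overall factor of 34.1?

11

With α = √(4.03/2.02) per stage, ln α = ½ ln(1.99505) = 0.3453.
Need α^N ≥ 34.1 ⇒ N ≥ ln(34.1) / ln α = 3.529 / 0.3453 = 10.22.
So at least 11 stages are needed.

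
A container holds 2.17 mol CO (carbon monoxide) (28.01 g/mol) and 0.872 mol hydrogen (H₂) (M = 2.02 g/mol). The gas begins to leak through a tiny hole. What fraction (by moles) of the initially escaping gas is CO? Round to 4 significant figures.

0.4006

The effusion rate of species i is ∝ p_i/√M_i ∝ n_i/√M_i.
Mole fraction of CO in the effusate = (n_CO/√M_CO) / (n_CO/√M_CO + n_H₂/√M_H₂)
= (2.17/√28.01) / (2.17/√28.01 + 0.872/√2.02) = 0.4100/(0.4100 + 0.6135) = 0.4006.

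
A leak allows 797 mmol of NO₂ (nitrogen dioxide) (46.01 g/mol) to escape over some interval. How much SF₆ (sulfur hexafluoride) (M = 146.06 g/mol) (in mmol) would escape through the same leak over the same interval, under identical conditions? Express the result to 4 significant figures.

By Graham's law, rate_SF₆/rate_NO₂ = √(M_NO₂/M_SF₆) = √(46.01/146.06) = √0.3150 = 0.5613.
So the amount for SF₆ is 797 × 0.5613 = 447.3 mmol.

447.3 mmol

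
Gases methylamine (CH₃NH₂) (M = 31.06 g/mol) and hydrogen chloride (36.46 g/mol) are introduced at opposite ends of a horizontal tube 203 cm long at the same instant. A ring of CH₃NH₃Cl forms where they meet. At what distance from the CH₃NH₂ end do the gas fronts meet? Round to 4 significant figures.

105.6 cm

Distances travelled in equal time are proportional to diffusion rates, so d_CH₃NH₂/d_HCl = √(M_HCl/M_CH₃NH₂) = √(36.46/31.06) = 1.083.
With d_CH₃NH₂ + d_HCl = 203 cm, d_HCl = 203/(1 + 1.083) = 97.43 cm.
d_CH₃NH₂ = 203 − 97.43 = 105.6 cm.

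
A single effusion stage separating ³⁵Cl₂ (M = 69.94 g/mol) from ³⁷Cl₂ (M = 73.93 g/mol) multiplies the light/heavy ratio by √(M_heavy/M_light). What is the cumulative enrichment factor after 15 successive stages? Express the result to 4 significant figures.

Overall factor = α^15 with α = √(73.93/69.94), i.e. (73.93/69.94)^(15/2).
= 1.05705^(15/2) = 1.516.

1.516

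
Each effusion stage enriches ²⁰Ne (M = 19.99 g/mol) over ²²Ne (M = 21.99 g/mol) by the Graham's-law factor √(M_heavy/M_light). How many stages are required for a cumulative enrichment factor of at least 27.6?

70

With α = √(21.99/19.99) per stage, ln α = ½ ln(1.10005) = 0.04768.
Need α^N ≥ 27.6 ⇒ N ≥ ln(27.6) / ln α = 3.318 / 0.04768 = 69.59.
So at least 70 stages are needed.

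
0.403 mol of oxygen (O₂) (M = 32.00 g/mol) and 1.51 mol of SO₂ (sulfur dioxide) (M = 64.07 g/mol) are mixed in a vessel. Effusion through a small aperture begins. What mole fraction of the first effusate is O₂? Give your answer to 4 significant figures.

0.2741

Effusion rate of each component ∝ n_i/√M_i (partial pressure × 1/√M).
Mole fraction of O₂ in the effusate = (n_O₂/√M_O₂) / (n_O₂/√M_O₂ + n_SO₂/√M_SO₂)
= (0.403/√32.00) / (0.403/√32.00 + 1.51/√64.07) = 0.07124/(0.07124 + 0.1886) = 0.2741.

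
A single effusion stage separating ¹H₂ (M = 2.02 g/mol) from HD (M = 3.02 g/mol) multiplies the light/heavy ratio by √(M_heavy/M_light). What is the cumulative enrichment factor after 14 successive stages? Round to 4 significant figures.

16.70

After 14 stages the ratio has grown by (√(3.02/2.02))^14 = (3.02/2.02)^(14/2).
= 1.49505^7 = 16.70.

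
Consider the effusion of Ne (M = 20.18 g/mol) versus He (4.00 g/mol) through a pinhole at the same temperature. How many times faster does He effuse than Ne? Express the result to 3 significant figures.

Using Graham's law: rate_He/rate_Ne = √(M_Ne/M_He) = √(20.18/4.00) = √5.045 = 2.25.

2.25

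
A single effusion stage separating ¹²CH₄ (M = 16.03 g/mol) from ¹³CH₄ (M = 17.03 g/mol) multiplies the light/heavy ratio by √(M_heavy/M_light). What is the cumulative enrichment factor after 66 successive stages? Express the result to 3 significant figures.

7.37

After 66 stages the ratio has grown by (√(17.03/16.03))^66 = (17.03/16.03)^(66/2).
= 1.06238^33 = 7.37.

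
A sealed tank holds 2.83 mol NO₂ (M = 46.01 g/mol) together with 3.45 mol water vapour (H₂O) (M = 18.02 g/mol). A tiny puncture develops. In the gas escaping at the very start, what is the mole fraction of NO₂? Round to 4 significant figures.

0.3392

Effusion rate of each component ∝ n_i/√M_i (partial pressure × 1/√M).
Mole fraction of NO₂ in the effusate = (n_NO₂/√M_NO₂) / (n_NO₂/√M_NO₂ + n_H₂O/√M_H₂O)
= (2.83/√46.01) / (2.83/√46.01 + 3.45/√18.02) = 0.4172/(0.4172 + 0.8127) = 0.3392.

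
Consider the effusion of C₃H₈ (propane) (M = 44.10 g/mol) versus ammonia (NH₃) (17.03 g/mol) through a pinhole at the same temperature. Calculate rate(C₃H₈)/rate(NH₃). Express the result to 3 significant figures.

0.621

From Graham's law, rate_C₃H₈/rate_NH₃ = √(M_NH₃/M_C₃H₈) = √(17.03/44.10) = √0.3862 = 0.621.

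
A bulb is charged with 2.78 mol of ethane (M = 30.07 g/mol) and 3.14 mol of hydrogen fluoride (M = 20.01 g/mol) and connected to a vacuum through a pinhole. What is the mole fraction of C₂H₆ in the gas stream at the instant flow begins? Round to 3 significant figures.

0.419

The effusion rate of species i is ∝ p_i/√M_i ∝ n_i/√M_i.
x_C₂H₆(eff) = (n_C₂H₆/√M_C₂H₆) / (n_C₂H₆/√M_C₂H₆ + n_HF/√M_HF)
= (2.78/√30.07) / (2.78/√30.07 + 3.14/√20.01) = 0.5070/(0.5070 + 0.7019) = 0.419.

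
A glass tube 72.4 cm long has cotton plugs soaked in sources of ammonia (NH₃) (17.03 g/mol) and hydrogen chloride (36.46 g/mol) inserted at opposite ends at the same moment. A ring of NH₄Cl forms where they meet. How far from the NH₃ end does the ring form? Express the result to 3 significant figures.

Distances travelled in equal time are proportional to diffusion rates, so d_NH₃/d_HCl = √(M_HCl/M_NH₃) = √(36.46/17.03) = 1.463.
With d_NH₃ + d_HCl = 72.4 cm, d_HCl = 72.4/(1 + 1.463) = 29.39 cm.
d_NH₃ = 72.4 − 29.39 = 43.0 cm.

43.0 cm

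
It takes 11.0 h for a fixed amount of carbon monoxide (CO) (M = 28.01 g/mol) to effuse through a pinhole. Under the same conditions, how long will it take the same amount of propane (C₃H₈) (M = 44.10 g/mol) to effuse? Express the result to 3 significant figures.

By Graham's law, t_C₃H₈/t_CO = √(M_C₃H₈/M_CO) = √(44.10/28.01) = √1.574 = 1.255.
So the time for C₃H₈ is 11.0 × 1.255 = 13.8 h.

13.8 h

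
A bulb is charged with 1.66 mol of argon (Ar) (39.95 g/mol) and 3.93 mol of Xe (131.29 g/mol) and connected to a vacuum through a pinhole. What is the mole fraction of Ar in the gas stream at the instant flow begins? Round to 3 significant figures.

0.434

Rate_i ∝ x_i/√M_i (Graham's law weighted by mole fraction), so the effusate composition follows n_i/√M_i.
x_Ar(eff) = (n_Ar/√M_Ar) / (n_Ar/√M_Ar + n_Xe/√M_Xe)
= (1.66/√39.95) / (1.66/√39.95 + 3.93/√131.29) = 0.2626/(0.2626 + 0.3430) = 0.434.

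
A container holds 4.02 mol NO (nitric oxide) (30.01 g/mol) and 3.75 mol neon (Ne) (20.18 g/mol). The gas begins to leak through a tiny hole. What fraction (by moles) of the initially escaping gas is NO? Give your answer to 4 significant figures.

Each component's effusion rate ∝ (its partial pressure)·(1/√M) ∝ n_i/√M_i.
x_NO(eff) = (n_NO/√M_NO) / (n_NO/√M_NO + n_Ne/√M_Ne)
= (4.02/√30.01) / (4.02/√30.01 + 3.75/√20.18) = 0.7338/(0.7338 + 0.8348) = 0.4678.

0.4678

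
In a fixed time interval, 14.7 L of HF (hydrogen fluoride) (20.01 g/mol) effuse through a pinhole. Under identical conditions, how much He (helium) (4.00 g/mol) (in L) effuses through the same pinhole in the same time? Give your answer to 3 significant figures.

32.9 L

From Graham's law, rate_He/rate_HF = √(M_HF/M_He) = √(20.01/4.00) = √5.003 = 2.237.
So the volume for He is 14.7 × 2.237 = 32.9 L.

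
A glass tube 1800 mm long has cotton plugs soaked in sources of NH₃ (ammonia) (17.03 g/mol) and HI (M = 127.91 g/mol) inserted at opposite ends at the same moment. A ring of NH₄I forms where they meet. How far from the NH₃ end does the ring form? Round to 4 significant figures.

1319 mm

The fronts meet when d_NH₃ + d_HI = L with d_NH₃/d_HI = √(M_HI/M_NH₃) (Graham's law). Here √(M_HI/M_NH₃) = √(127.91/17.03) = 2.741.
With d_NH₃ + d_HI = 1800 mm, d_HI = 1800/(1 + 2.741) = 481.2 mm.
d_NH₃ = 1800 − 481.2 = 1319 mm.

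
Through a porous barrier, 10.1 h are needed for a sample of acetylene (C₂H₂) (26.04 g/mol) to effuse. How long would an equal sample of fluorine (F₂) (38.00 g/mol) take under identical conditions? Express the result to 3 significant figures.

From Graham's law, t_F₂/t_C₂H₂ = √(M_F₂/M_C₂H₂) = √(38.00/26.04) = √1.459 = 1.208.
So the time for F₂ is 10.1 × 1.208 = 12.2 h.

12.2 h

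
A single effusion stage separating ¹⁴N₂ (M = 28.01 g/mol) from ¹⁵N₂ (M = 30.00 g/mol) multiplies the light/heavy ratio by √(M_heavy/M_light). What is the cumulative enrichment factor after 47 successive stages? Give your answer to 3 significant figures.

After 47 stages the ratio has grown by (√(30.00/28.01))^47 = (30.00/28.01)^(47/2).
= 1.07105^(47/2) = 5.02.

5.02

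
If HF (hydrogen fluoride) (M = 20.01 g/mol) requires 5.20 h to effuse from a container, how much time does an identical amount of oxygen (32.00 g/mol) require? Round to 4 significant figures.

From Graham's law, t_O₂/t_HF = √(M_O₂/M_HF) = √(32.00/20.01) = √1.599 = 1.265.
So the time for O₂ is 5.20 × 1.265 = 6.576 h.

6.576 h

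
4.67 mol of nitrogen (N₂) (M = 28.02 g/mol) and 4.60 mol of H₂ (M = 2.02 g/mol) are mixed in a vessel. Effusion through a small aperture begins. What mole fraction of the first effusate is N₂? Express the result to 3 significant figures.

The effusion rate of species i is ∝ p_i/√M_i ∝ n_i/√M_i.
Mole fraction of N₂ in the effusate = (n_N₂/√M_N₂) / (n_N₂/√M_N₂ + n_H₂/√M_H₂)
= (4.67/√28.02) / (4.67/√28.02 + 4.60/√2.02) = 0.8822/(0.8822 + 3.237) = 0.214.

0.214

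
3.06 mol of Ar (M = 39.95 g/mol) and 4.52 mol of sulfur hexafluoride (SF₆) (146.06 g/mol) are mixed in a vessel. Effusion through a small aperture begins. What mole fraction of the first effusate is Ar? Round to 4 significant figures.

0.5642

Effusion rate of each component ∝ n_i/√M_i (partial pressure × 1/√M).
So x_Ar in the escaping gas = (n_Ar/√M_Ar) / Σ(n_i/√M_i)
= (3.06/√39.95) / (3.06/√39.95 + 4.52/√146.06) = 0.4841/(0.4841 + 0.3740) = 0.5642.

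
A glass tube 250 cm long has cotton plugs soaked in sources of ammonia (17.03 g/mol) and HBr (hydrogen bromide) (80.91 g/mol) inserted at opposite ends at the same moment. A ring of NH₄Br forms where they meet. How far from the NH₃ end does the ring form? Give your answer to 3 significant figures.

Graham's law gives d_NH₃/d_HBr = rate_NH₃/rate_HBr = √(M_HBr/M_NH₃) = √(80.91/17.03) = 2.180.
With d_NH₃ + d_HBr = 250 cm, d_HBr = 250/(1 + 2.180) = 78.62 cm.
d_NH₃ = 250 − 78.62 = 171 cm.

171 cm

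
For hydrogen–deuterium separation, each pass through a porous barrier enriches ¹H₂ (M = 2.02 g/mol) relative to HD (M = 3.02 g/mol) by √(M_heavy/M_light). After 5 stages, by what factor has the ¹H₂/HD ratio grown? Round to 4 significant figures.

Each stage multiplies the ratio by α = √(3.02/2.02), so after 5 stages the overall factor is α^5 = (3.02/2.02)^(5/2).
= 1.49505^(5/2) = 2.733.

2.733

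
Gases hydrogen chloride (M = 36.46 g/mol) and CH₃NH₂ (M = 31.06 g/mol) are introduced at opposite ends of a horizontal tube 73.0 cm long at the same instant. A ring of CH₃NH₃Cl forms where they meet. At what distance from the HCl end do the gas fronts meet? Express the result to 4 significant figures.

35.04 cm

Graham's law gives d_HCl/d_CH₃NH₂ = rate_HCl/rate_CH₃NH₂ = √(M_CH₃NH₂/M_HCl) = √(31.06/36.46) = 0.9230.
With d_HCl + d_CH₃NH₂ = 73.0 cm, d_CH₃NH₂ = 73.0/(1 + 0.9230) = 37.96 cm.
d_HCl = 73.0 − 37.96 = 35.04 cm.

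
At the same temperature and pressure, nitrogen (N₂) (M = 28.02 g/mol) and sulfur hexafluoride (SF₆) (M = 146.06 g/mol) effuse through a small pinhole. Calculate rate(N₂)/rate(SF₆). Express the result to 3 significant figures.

Graham's law gives rate_N₂/rate_SF₆ = √(M_SF₆/M_N₂) = √(146.06/28.02) = √5.213 = 2.28.

2.28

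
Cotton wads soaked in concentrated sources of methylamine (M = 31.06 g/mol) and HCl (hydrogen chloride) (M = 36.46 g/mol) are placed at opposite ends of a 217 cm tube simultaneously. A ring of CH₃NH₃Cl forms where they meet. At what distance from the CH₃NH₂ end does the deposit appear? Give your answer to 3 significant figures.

Graham's law gives d_CH₃NH₂/d_HCl = rate_CH₃NH₂/rate_HCl = √(M_HCl/M_CH₃NH₂) = √(36.46/31.06) = 1.083.
With d_CH₃NH₂ + d_HCl = 217 cm, d_HCl = 217/(1 + 1.083) = 104.2 cm.
d_CH₃NH₂ = 217 − 104.2 = 113 cm.

113 cm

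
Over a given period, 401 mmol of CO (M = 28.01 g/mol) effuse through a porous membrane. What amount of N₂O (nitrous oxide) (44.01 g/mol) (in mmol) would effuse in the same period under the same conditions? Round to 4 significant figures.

319.9 mmol

Using Graham's law: rate_N₂O/rate_CO = √(M_CO/M_N₂O) = √(28.01/44.01) = √0.6364 = 0.7978.
So the amount for N₂O is 401 × 0.7978 = 319.9 mmol.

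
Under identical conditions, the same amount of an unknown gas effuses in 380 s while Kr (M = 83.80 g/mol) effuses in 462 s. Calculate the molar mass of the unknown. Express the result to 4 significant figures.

Graham's law gives t_X/t_Kr = √(M_X/M_Kr).
380/462 = 0.8225 = √(M_X/83.80)
M_X = 83.80 × 0.8225² = 83.80 × 0.6765 = 56.69 g/mol

56.69 g/mol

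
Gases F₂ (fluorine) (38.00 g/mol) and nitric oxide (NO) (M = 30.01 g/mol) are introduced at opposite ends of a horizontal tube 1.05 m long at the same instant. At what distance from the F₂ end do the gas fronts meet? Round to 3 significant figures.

In equal time, each gas travels a distance ∝ its rate ∝ 1/√M, so d_F₂/d_NO = √(M_NO/M_F₂) = √(30.01/38.00) = 0.8887.
With d_F₂ + d_NO = 1.05 m, d_NO = 1.05/(1 + 0.8887) = 0.5559 m.
d_F₂ = 1.05 − 0.5559 = 0.494 m.

0.494 m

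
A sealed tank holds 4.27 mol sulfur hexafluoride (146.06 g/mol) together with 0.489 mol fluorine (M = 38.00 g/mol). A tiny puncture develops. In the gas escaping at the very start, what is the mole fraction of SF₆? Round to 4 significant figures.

Rate_i ∝ x_i/√M_i (Graham's law weighted by mole fraction), so the effusate composition follows n_i/√M_i.
So x_SF₆ in the escaping gas = (n_SF₆/√M_SF₆) / Σ(n_i/√M_i)
= (4.27/√146.06) / (4.27/√146.06 + 0.489/√38.00) = 0.3533/(0.3533 + 0.07933) = 0.8166.

0.8166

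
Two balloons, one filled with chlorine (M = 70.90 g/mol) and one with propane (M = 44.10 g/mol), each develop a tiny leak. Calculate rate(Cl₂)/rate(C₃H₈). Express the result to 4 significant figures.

From Graham's law, rate_Cl₂/rate_C₃H₈ = √(M_C₃H₈/M_Cl₂) = √(44.10/70.90) = √0.6220 = 0.7887.

0.7887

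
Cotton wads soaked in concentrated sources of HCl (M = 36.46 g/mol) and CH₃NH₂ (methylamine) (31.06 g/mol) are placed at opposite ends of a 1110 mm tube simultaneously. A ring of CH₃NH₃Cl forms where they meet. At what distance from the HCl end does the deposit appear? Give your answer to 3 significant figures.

Distances travelled in equal time are proportional to diffusion rates, so d_HCl/d_CH₃NH₂ = √(M_CH₃NH₂/M_HCl) = √(31.06/36.46) = 0.9230.
With d_HCl + d_CH₃NH₂ = 1110 mm, d_CH₃NH₂ = 1110/(1 + 0.9230) = 577.2 mm.
d_HCl = 1110 − 577.2 = 533 mm.

533 mm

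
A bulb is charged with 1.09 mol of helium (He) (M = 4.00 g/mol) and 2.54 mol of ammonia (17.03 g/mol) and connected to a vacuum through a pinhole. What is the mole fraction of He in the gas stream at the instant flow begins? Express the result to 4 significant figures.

0.4696

The effusion rate of species i is ∝ p_i/√M_i ∝ n_i/√M_i.
Mole fraction of He in the effusate = (n_He/√M_He) / (n_He/√M_He + n_NH₃/√M_NH₃)
= (1.09/√4.00) / (1.09/√4.00 + 2.54/√17.03) = 0.5450/(0.5450 + 0.6155) = 0.4696.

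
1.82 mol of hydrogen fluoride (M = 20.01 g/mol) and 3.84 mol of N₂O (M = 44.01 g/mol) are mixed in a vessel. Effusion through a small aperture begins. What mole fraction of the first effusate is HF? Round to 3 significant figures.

0.413

Rate_i ∝ x_i/√M_i (Graham's law weighted by mole fraction), so the effusate composition follows n_i/√M_i.
x_HF(eff) = (n_HF/√M_HF) / (n_HF/√M_HF + n_N₂O/√M_N₂O)
= (1.82/√20.01) / (1.82/√20.01 + 3.84/√44.01) = 0.4069/(0.4069 + 0.5788) = 0.413.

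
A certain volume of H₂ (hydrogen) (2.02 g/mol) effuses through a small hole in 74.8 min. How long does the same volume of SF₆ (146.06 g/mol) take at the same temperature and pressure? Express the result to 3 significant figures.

Using Graham's law: t_SF₆/t_H₂ = √(M_SF₆/M_H₂) = √(146.06/2.02) = √72.31 = 8.503.
So the time for SF₆ is 74.8 × 8.503 = 636 min.

636 min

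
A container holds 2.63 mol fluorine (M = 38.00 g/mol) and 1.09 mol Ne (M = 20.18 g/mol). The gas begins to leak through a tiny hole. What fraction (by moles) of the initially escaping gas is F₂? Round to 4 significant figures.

0.6375

Rate_i ∝ x_i/√M_i (Graham's law weighted by mole fraction), so the effusate composition follows n_i/√M_i.
So x_F₂ in the escaping gas = (n_F₂/√M_F₂) / Σ(n_i/√M_i)
= (2.63/√38.00) / (2.63/√38.00 + 1.09/√20.18) = 0.4266/(0.4266 + 0.2426) = 0.6375.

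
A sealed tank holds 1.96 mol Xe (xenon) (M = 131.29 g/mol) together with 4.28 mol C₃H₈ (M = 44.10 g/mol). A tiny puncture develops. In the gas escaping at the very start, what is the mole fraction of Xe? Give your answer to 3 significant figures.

Each component's effusion rate ∝ (its partial pressure)·(1/√M) ∝ n_i/√M_i.
So x_Xe in the escaping gas = (n_Xe/√M_Xe) / Σ(n_i/√M_i)
= (1.96/√131.29) / (1.96/√131.29 + 4.28/√44.10) = 0.1711/(0.1711 + 0.6445) = 0.210.

0.210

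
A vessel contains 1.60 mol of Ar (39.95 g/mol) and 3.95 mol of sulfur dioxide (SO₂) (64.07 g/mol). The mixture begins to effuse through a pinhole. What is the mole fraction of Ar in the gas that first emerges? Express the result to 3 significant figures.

Effusion rate of each component ∝ n_i/√M_i (partial pressure × 1/√M).
So x_Ar in the escaping gas = (n_Ar/√M_Ar) / Σ(n_i/√M_i)
= (1.60/√39.95) / (1.60/√39.95 + 3.95/√64.07) = 0.2531/(0.2531 + 0.4935) = 0.339.

0.339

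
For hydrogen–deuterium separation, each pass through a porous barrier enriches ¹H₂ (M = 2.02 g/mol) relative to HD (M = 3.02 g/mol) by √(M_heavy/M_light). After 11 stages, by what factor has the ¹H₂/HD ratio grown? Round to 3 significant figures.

The single-stage factor is √(M_heavy/M_light), so 11 stages give [√(3.02/2.02)]^11 = (3.02/2.02)^(11/2).
= 1.49505^(11/2) = 9.13.

9.13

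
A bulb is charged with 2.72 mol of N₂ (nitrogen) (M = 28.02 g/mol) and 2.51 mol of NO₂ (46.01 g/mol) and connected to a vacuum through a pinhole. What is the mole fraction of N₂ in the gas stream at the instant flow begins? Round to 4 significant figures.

0.5814

Effusion rate of each component ∝ n_i/√M_i (partial pressure × 1/√M).
So x_N₂ in the escaping gas = (n_N₂/√M_N₂) / Σ(n_i/√M_i)
= (2.72/√28.02) / (2.72/√28.02 + 2.51/√46.01) = 0.5138/(0.5138 + 0.3700) = 0.5814.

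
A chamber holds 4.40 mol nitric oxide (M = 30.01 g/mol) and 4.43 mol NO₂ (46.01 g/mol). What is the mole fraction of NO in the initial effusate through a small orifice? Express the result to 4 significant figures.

0.5515

Effusion rate of each component ∝ n_i/√M_i (partial pressure × 1/√M).
Mole fraction of NO in the effusate = (n_NO/√M_NO) / (n_NO/√M_NO + n_NO₂/√M_NO₂)
= (4.40/√30.01) / (4.40/√30.01 + 4.43/√46.01) = 0.8032/(0.8032 + 0.6531) = 0.5515.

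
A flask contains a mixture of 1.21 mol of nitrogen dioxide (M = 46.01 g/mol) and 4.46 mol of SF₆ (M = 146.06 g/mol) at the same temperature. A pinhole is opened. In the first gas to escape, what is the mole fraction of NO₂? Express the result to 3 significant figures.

The effusion rate of species i is ∝ p_i/√M_i ∝ n_i/√M_i.
Mole fraction of NO₂ in the effusate = (n_NO₂/√M_NO₂) / (n_NO₂/√M_NO₂ + n_SF₆/√M_SF₆)
= (1.21/√46.01) / (1.21/√46.01 + 4.46/√146.06) = 0.1784/(0.1784 + 0.3690) = 0.326.

0.326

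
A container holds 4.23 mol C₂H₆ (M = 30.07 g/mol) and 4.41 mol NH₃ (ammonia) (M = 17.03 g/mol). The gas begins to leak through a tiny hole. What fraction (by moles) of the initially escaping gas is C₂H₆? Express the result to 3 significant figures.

0.419

The effusion rate of species i is ∝ p_i/√M_i ∝ n_i/√M_i.
x_C₂H₆(eff) = (n_C₂H₆/√M_C₂H₆) / (n_C₂H₆/√M_C₂H₆ + n_NH₃/√M_NH₃)
= (4.23/√30.07) / (4.23/√30.07 + 4.41/√17.03) = 0.7714/(0.7714 + 1.069) = 0.419.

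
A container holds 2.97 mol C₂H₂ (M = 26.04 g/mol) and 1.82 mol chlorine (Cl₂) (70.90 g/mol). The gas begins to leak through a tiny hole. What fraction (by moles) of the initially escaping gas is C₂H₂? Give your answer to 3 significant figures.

0.729

Rate_i ∝ x_i/√M_i (Graham's law weighted by mole fraction), so the effusate composition follows n_i/√M_i.
So x_C₂H₂ in the escaping gas = (n_C₂H₂/√M_C₂H₂) / Σ(n_i/√M_i)
= (2.97/√26.04) / (2.97/√26.04 + 1.82/√70.90) = 0.5820/(0.5820 + 0.2161) = 0.729.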